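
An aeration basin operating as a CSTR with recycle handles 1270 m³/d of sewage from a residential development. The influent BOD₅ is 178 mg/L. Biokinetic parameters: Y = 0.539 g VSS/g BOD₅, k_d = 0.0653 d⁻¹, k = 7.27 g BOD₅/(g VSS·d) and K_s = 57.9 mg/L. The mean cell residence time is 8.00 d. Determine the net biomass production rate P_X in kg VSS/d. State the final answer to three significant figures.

For a completely mixed reactor with recycle the Lawrence–McCarty relation gives S = K_s·(1 + k_d·θ_c) / [θ_c·(Y·k − k_d) − 1] = 57.9 × (1 + 0.0653 × 8.00) / [8.00 × (0.539 × 7.27 − 0.0653) − 1] = 88.15 / 29.83 = 2.955 mg/L.
The observed yield is Y_obs = Y/(1 + k_d·θ_c) = 0.539 / (1 + 0.0653 × 8.00) = 0.539 / 1.522 = 0.3540 g VSS per g BOD₅ removed.
Mass of BOD₅ removed per day: Q(S₀ − S) = 1270 × 175.0 g/m³ = 222.3 kg/d.
Biomass produced: P_X = Y_obs·Q·ΔS = 0.3540 × 222.3 ≈ 78.70 kg VSS/d.

P_X ≈ 78.7 kg VSS/d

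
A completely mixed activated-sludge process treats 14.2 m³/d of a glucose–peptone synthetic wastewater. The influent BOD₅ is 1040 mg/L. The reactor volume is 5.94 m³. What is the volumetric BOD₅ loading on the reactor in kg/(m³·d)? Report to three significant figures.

L_v = Q S₀ / V = 14.2 × 1040 × 10⁻³ / 5.940 = 2.486 kg/(m³·d).

L_v ≈ 2.49 kg BOD₅/(m³·d)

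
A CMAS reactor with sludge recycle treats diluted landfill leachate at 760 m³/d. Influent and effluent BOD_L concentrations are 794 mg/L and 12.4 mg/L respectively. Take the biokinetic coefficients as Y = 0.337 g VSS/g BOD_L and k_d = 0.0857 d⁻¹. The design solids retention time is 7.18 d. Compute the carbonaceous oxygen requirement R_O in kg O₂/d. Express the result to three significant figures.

Observed yield with endogenous decay: Y_obs = Y / (1 + k_d·θ_c) = 0.337 / (1 + 0.0857 × 7.18) = 0.337 / 1.615 = 0.2086 g VSS/g BOD_L.
Substrate removed = Q·(S₀ − S) = 760 m³/d × (794 − 12.4) g/m³ = 5.94×10^5 g/d = 594.0 kg/d.
P_X = Y_obs·Q·(S₀ − S) = 0.2086 × 594.0 = 123.9 kg VSS/d.
R_O = Q·ΔS − 1.42 P_X = 594.0 − 176.0 = 418.0 kg O₂/d.

R_O ≈ 418 kg O₂/d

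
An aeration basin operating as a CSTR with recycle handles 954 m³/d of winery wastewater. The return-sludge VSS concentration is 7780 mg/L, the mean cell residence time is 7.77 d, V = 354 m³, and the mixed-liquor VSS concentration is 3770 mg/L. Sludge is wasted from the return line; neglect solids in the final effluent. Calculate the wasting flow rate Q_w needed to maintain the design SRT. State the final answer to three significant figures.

Q_w = (V·X)/(θ_c X_r) = 354.0 × 3770 / (7.77 × 7780) = 22.08 m³/d.

Q_w ≈ 22.1 m³/d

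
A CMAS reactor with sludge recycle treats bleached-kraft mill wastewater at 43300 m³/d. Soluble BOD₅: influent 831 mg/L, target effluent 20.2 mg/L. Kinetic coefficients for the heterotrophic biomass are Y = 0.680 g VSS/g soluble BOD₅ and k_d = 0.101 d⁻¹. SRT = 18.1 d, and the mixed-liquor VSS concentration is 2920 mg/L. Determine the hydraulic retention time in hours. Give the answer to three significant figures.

τ ≈ 29.0 h

From the SRT design equation V = Y Q (S₀−S) θ_c / [X (1 + k_d θ_c)] = 0.680 × 43300 × (831 − 20.2) × 18.1 / [2920 × (1 + 0.101 × 18.1)] = 4.32×10^8 / 8258 = 52325 m³.
Hydraulic retention time τ = V/Q = 52325 / 43300 = 1.208 d = 29.00 h.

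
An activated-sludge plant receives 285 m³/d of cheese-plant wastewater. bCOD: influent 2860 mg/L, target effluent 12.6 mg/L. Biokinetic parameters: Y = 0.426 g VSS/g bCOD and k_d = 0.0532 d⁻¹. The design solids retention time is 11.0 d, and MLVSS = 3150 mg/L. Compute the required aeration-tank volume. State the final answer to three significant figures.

From the SRT design equation V = Y Q (S₀−S) θ_c / [X (1 + k_d θ_c)] = 0.426 × 285 × (2860 − 12.6) × 11.0 / [3150 × (1 + 0.0532 × 11.0)] = 3.8×10^6 / 4993 = 761.6 m³.

V ≈ 762 m³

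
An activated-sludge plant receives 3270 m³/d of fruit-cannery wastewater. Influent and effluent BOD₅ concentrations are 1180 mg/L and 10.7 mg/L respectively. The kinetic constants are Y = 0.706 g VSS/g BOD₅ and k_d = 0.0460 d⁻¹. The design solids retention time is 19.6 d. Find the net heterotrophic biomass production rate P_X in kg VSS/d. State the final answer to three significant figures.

P_X ≈ 1420 kg VSS/d

Correct the yield for decay: Y_obs = Y/(1 + k_d θ_c) = 0.706 / (1 + 0.0460 × 19.6) = 0.706 / 1.902 = 0.3713.
Q·(S₀ − S) = 3270 × (1180 − 10.7) × 10⁻³ = 3824 kg/d removed.
So the net sludge growth is P_X = 0.3713 × 3824 = 1420 kg VSS/d.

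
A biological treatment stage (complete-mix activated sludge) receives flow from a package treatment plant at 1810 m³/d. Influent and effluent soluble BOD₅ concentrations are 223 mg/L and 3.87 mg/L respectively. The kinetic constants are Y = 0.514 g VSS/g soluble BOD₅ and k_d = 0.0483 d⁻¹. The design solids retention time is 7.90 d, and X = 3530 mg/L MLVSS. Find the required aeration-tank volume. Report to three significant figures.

Rearranging the biomass balance for a CMAS with decay, V = Y·Q·ΔS·θ_c / [X·(1+k_d θ_c)] = 0.514 × 1810 × (223 − 3.87) × 7.90 / [3530 × (1 + 0.0483 × 7.90)] = 1.61×10^6 / 4877 = 330.2 m³.

V ≈ 330 m³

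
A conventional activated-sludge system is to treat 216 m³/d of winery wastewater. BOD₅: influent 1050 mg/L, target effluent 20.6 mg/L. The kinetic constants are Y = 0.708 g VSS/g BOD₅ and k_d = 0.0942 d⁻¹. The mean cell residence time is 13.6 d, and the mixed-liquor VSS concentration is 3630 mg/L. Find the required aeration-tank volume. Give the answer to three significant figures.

Steady-state biomass mass balance: V·X·(1 + k_d·θ_c) = Y·Q·(S₀ − S)·θ_c, so V = 0.708 × 216 × (1050 − 20.6) × 13.6 / [3630 × (1 + 0.0942 × 13.6)] = 2.14×10^6 / 8280 = 258.6 m³.

V ≈ 259 m³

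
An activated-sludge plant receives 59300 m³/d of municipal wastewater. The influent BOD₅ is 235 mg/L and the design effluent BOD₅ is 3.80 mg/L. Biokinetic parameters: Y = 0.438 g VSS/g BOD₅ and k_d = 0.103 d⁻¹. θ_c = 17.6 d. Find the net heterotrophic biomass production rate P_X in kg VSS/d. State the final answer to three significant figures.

P_X ≈ 2130 kg VSS/d

The observed yield is Y_obs = Y/(1 + k_d·θ_c) = 0.438 / (1 + 0.103 × 17.6) = 0.438 / 2.813 = 0.1557 g VSS per g BOD₅ removed.
ΔS = 235 − 3.80 = 231.2 mg/L, so the substrate removal rate is 59300 × 231.2/1000 = 13710 kg BOD₅/d.
Biomass produced: P_X = Y_obs·Q·ΔS = 0.1557 × 13710 ≈ 2135 kg VSS/d.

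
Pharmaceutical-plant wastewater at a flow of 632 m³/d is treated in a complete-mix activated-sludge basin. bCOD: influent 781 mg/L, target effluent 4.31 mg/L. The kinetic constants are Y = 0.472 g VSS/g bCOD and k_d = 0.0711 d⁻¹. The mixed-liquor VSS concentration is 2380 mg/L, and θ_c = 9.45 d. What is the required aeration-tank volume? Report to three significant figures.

V ≈ 550 m³

Rearranging the biomass balance for a CMAS with decay, V = Y·Q·ΔS·θ_c / [X·(1+k_d θ_c)] = 0.472 × 632 × (781 − 4.31) × 9.45 / [2380 × (1 + 0.0711 × 9.45)] = 2.19×10^6 / 3979 = 550.2 m³.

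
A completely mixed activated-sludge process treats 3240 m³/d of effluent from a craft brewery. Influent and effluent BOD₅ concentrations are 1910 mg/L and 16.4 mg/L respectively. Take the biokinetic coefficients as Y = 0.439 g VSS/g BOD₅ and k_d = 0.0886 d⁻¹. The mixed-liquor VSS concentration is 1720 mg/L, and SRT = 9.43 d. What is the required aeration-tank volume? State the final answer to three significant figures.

Rearranging the biomass balance for a CMAS with decay, V = Y·Q·ΔS·θ_c / [X·(1+k_d θ_c)] = 0.439 × 3240 × (1910 − 16.4) × 9.43 / [1720 × (1 + 0.0886 × 9.43)] = 2.54×10^7 / 3157 = 8045 m³.

V ≈ 8050 m³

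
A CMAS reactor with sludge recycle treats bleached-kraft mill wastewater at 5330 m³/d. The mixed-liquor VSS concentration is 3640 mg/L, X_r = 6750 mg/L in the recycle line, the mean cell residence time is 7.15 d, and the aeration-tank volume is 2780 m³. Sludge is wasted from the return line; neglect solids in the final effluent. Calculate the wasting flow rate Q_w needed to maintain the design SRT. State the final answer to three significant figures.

Q_w ≈ 210 m³/d

θ_c = V·X/(Q_w·X_r) when wasting from the recycle, so Q_w = V·X/(θ_c·X_r) = 2780 × 3640 / (7.15 × 6750) = 209.7 m³/d.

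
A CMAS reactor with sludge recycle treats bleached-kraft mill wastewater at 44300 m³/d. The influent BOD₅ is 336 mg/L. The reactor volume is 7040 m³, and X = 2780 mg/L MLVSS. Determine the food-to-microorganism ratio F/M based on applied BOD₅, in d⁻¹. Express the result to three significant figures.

F/M = Q·S₀ / (V·X) = 44300 × 336 / (7040 × 2780) = 0.7605 g BOD₅·(g VSS·d)⁻¹.

F/M ≈ 0.761 d⁻¹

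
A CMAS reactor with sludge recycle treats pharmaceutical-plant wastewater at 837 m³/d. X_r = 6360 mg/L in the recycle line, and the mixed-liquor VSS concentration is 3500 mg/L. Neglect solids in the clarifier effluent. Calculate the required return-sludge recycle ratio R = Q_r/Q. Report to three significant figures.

R = Q_r/Q = X/(X_r − X) = 3500 / (6360 − 3500) = 1.224.

R ≈ 1.22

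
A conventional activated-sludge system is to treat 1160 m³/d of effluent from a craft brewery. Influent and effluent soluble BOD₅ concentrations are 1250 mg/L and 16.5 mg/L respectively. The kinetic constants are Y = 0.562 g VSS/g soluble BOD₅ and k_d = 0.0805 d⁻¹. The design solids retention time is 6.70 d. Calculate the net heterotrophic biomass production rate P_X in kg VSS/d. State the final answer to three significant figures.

P_X ≈ 522 kg VSS/d

Y_obs = Y / (1 + k_d θ_c) = 0.562 / (1 + 0.0805 × 6.70) = 0.562 / 1.539 = 0.3651.
Q·(S₀ − S) = 1160 × (1250 − 16.5) × 10⁻³ = 1431 kg/d removed.
So the net sludge growth is P_X = 0.3651 × 1431 = 522.4 kg VSS/d.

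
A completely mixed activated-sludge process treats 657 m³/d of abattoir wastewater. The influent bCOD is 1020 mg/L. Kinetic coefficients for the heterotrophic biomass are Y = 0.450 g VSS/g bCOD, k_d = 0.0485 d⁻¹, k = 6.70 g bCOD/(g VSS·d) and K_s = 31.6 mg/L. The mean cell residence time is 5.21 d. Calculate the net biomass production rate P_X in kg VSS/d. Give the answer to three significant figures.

Effluent substrate depends only on kinetics and SRT: S = K_s(1 + k_d θ_c) / [θ_c(Yk − k_d) − 1] = 31.6 × (1 + 0.0485 × 5.21) / [5.21 × (0.450 × 6.70 − 0.0485) − 1] = 39.58 / 14.46 = 2.738 mg/L.
The observed yield is Y_obs = Y/(1 + k_d·θ_c) = 0.450 / (1 + 0.0485 × 5.21) = 0.450 / 1.253 = 0.3592 g VSS per g bCOD removed.
Q·(S₀ − S) = 657 × (1020 − 2.74) × 10⁻³ = 668.3 kg/d removed.
So the net sludge growth is P_X = 0.3592 × 668.3 = 240.1 kg VSS/d.

P_X ≈ 240 kg VSS/d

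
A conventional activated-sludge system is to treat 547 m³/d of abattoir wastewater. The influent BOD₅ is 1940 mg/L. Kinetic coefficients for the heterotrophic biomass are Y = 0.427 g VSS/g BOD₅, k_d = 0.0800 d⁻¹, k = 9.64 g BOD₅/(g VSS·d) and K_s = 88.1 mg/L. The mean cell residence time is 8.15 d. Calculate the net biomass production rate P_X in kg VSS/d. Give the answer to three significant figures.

For a completely mixed reactor with recycle the Lawrence–McCarty relation gives S = K_s·(1 + k_d·θ_c) / [θ_c·(Y·k − k_d) − 1] = 88.1 × (1 + 0.0800 × 8.15) / [8.15 × (0.427 × 9.64 − 0.0800) − 1] = 145.5 / 31.90 = 4.563 mg/L.
The observed yield is Y_obs = Y/(1 + k_d·θ_c) = 0.427 / (1 + 0.0800 × 8.15) = 0.427 / 1.652 = 0.2585 g VSS per g BOD₅ removed.
Substrate removed = Q·(S₀ − S) = 547 m³/d × (1940 − 4.56) g/m³ = 1.06×10^6 g/d = 1059 kg/d.
Net biomass production P_X = Y_obs × Q·(S₀ − S) = 0.2585 × 1059 = 273.6 kg VSS/d.

P_X ≈ 274 kg VSS/d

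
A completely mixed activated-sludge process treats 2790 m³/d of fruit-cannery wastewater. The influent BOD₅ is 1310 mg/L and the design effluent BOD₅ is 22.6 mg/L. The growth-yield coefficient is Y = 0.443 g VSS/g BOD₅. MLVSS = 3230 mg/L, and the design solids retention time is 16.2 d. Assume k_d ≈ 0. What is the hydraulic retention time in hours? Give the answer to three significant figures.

V·X = Y·Q·ΔS·θ_c gives V = 0.443 × 2790 × (1310 − 22.6) × 16.2 / 3230 = 7981 m³.
HRT = V/Q = 7981 m³ / 2790 m³·d⁻¹ = 2.860 d × 24 = 68.65 h.

τ ≈ 68.7 h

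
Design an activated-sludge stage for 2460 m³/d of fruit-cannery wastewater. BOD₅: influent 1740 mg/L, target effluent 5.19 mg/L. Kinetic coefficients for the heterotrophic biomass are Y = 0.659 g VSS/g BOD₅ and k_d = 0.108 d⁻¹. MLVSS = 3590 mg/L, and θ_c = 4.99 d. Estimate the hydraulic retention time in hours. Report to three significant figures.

τ ≈ 24.8 h

Rearranging the biomass balance for a CMAS with decay, V = Y·Q·ΔS·θ_c / [X·(1+k_d θ_c)] = 0.659 × 2460 × (1740 − 5.19) × 4.99 / [3590 × (1 + 0.108 × 4.99)] = 1.4×10^7 / 5525 = 2540 m³.
τ = V/Q = 2540/2460 = 1.033 d, or 24.78 h.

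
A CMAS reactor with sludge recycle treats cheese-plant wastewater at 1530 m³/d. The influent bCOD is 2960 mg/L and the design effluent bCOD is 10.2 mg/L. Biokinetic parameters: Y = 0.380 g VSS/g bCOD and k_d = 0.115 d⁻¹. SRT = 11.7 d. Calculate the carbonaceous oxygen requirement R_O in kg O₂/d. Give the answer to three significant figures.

The observed yield is Y_obs = Y/(1 + k_d·θ_c) = 0.380 / (1 + 0.115 × 11.7) = 0.380 / 2.345 = 0.1620 g VSS per g bCOD removed.
Mass of bCOD removed per day: Q(S₀ − S) = 1530 × 2950 g/m³ = 4513 kg/d.
Net sludge production P_X = 0.1620 × 4513 = 731.2 kg VSS/d.
R_O = Q·ΔS − 1.42 P_X = 4513 − 1038 = 3475 kg O₂/d.

R_O ≈ 3470 kg O₂/d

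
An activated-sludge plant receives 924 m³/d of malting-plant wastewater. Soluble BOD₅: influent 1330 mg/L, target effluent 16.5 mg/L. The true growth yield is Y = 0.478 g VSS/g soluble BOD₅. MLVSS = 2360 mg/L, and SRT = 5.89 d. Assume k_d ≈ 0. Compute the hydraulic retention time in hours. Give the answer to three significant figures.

With k_d = 0 the design equation reduces to V = Y Q (S₀−S) θ_c / X = 0.478 × 924 × (1330 − 16.5) × 5.89 / 2360 = 1448 m³.
τ = V/Q = 1448/924 = 1.567 d, or 37.61 h.

τ ≈ 37.6 h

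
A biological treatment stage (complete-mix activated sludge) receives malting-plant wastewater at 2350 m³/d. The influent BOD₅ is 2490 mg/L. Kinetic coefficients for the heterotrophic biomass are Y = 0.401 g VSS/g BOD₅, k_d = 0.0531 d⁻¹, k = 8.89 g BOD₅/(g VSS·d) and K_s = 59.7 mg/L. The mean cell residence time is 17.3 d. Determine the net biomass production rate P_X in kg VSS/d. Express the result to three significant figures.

P_X ≈ 1220 kg VSS/d

From the Monod/SRT balance for a CMAS, S = K_s·(1+k_d θ_c)/[θ_c·(Y k − k_d) − 1] = 59.7 × (1 + 0.0531 × 17.3) / [17.3 × (0.401 × 8.89 − 0.0531) − 1] = 114.5 / 59.75 = 1.917 mg/L.
Y_obs = Y / (1 + k_d θ_c) = 0.401 / (1 + 0.0531 × 17.3) = 0.401 / 1.919 = 0.2090.
Q·(S₀ − S) = 2350 × (2490 − 1.92) × 10⁻³ = 5847 kg/d removed.
Biomass produced: P_X = Y_obs·Q·ΔS = 0.2090 × 5847 ≈ 1222 kg VSS/d.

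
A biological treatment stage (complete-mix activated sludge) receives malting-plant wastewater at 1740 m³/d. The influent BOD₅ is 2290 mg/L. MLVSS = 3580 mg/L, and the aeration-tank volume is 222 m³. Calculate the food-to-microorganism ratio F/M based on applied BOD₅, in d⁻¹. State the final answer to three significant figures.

Food-to-microorganism ratio F/M = Q S₀ / (V X) = 1740 × 2290 / (222.0 × 3580) = 5.014 d⁻¹.

F/M ≈ 5.01 d⁻¹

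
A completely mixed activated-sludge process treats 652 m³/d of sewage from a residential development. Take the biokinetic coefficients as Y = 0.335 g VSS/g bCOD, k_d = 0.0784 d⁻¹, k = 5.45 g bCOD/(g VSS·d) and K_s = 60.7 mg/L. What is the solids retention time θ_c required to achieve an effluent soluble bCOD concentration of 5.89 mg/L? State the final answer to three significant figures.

θ_c ≈ 12.0 d

From 1/θ_c = Y·k·S/(K_s + S) − k_d: Y·k·S/(K_s+S) = 0.335 × 5.45 × 5.89 / (60.7 + 5.89) = 0.1615 d⁻¹.
θ_c = 1/(μ − k_d) = 1/(0.1615 − 0.0784) = 1/0.08309 = 12.04 d.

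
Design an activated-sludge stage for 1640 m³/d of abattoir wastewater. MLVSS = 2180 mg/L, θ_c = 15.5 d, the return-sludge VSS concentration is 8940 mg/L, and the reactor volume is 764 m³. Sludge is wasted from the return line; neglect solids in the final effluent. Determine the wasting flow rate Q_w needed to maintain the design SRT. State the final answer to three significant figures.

Wasting from the return line (neglecting effluent solids): Q_w = V·X / (θ_c·X_r) = 764.0 × 2180 / (15.5 × 8940) = 12.02 m³/d.

Q_w ≈ 12.0 m³/d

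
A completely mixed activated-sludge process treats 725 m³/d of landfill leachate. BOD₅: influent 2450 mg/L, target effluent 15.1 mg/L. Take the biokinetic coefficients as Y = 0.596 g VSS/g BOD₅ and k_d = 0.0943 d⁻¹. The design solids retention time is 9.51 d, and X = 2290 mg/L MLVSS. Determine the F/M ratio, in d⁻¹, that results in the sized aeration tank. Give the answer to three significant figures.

F/M ≈ 0.337 d⁻¹

Rearranging the biomass balance for a CMAS with decay, V = Y·Q·ΔS·θ_c / [X·(1+k_d θ_c)] = 0.596 × 725 × (2450 − 15.1) × 9.51 / [2290 × (1 + 0.0943 × 9.51)] = 1×10^7 / 4344 = 2304 m³.
F/M = applied load / biomass = Q·S₀/(V·X) = 725 × 2450 / (2304 × 2290) = 0.3367 d⁻¹.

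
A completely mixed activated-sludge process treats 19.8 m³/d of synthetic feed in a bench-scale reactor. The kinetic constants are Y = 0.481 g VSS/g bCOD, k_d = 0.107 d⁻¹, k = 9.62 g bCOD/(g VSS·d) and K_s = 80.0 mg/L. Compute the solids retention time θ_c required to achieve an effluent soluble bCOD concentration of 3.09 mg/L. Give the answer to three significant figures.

At the target effluent, Y k S/(K_s+S) = 0.481×9.62×3.09/83.09 = 0.1721 d⁻¹.
θ_c = 1/(μ − k_d) = 1/(0.1721 − 0.107) = 1/0.06508 = 15.37 d.

θ_c ≈ 15.4 d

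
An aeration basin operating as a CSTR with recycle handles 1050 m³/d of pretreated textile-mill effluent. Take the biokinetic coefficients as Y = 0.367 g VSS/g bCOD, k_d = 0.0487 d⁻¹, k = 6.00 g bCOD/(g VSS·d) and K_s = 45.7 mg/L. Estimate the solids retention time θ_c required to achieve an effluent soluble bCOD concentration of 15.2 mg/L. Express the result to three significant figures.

θ_c ≈ 2.00 d

Specific growth rate at S = 15.2 mg/L: μ = YkS/(K_s+S) = 0.367·6.00·15.2/(45.7+15.2) = 0.5496 d⁻¹.
Then 1/θ_c = μ − k_d = 0.5496 − 0.0487 = 0.5009 d⁻¹, giving θ_c = 1.996 d.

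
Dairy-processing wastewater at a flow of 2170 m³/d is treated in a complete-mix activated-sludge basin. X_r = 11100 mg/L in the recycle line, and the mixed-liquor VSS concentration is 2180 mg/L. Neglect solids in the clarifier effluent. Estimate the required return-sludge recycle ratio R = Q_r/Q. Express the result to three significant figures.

R = Q_r/Q = X/(X_r − X) = 2180 / (11100 − 2180) = 0.2444.

R ≈ 0.244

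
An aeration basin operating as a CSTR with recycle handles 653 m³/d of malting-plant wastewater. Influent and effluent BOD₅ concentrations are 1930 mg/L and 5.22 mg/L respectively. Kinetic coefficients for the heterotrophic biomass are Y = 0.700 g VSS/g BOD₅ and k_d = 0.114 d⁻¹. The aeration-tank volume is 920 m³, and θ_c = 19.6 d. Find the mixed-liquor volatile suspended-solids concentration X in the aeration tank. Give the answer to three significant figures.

X ≈ 5800 mg/L

X = Y·Q·ΔS·θ_c / [V·(1 + k_d θ_c)] = 0.700 × 653 × (1930 − 5.22) × 19.6 / [920 × (1 + 0.114 × 19.6)] = 5795 mg/L.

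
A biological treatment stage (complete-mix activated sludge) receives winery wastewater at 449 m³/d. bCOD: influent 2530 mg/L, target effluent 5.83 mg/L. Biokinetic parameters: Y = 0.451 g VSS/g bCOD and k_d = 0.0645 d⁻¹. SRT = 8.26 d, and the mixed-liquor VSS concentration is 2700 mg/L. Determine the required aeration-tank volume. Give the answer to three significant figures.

V ≈ 1020 m³

Rearranging the biomass balance for a CMAS with decay, V = Y·Q·ΔS·θ_c / [X·(1+k_d θ_c)] = 0.451 × 449 × (2530 − 5.83) × 8.26 / [2700 × (1 + 0.0645 × 8.26)] = 4.22×10^6 / 4138 = 1020 m³.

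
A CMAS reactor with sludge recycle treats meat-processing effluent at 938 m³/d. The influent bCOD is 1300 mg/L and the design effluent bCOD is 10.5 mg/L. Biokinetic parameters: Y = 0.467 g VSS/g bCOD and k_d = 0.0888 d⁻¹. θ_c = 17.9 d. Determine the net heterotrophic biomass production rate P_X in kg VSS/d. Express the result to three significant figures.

Observed yield with endogenous decay: Y_obs = Y / (1 + k_d·θ_c) = 0.467 / (1 + 0.0888 × 17.9) = 0.467 / 2.590 = 0.1803 g VSS/g bCOD.
ΔS = 1300 − 10.5 = 1290 mg/L, so the substrate removal rate is 938 × 1290/1000 = 1210 kg bCOD/d.
P_X = Y_obs · Q(S₀ − S) = 0.1803 × 1210 = 218.1 kg VSS/d.

P_X ≈ 218 kg VSS/d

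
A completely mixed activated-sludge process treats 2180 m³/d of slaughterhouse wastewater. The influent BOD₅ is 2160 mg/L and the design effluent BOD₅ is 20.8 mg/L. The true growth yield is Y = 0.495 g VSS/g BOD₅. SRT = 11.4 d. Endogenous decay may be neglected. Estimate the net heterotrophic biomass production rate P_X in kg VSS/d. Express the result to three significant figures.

No decay correction is needed, so Y_obs = Y = 0.495.
ΔS = 2160 − 20.8 = 2139 mg/L, so the substrate removal rate is 2180 × 2139/1000 = 4663 kg BOD₅/d.
Net biomass production P_X = Y_obs × Q·(S₀ − S) = 0.4950 × 4663 = 2308 kg VSS/d.

P_X ≈ 2310 kg VSS/d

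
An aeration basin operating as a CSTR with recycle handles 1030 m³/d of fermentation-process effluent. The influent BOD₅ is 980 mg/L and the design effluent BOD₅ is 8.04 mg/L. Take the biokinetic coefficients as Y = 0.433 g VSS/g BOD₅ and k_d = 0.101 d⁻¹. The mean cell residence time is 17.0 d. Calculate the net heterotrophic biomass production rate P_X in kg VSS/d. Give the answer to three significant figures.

P_X ≈ 160 kg VSS/d

Correct the yield for decay: Y_obs = Y/(1 + k_d θ_c) = 0.433 / (1 + 0.101 × 17.0) = 0.433 / 2.717 = 0.1594.
Substrate removed = Q·(S₀ − S) = 1030 m³/d × (980 − 8.04) g/m³ = 1×10^6 g/d = 1001 kg/d.
Biomass produced: P_X = Y_obs·Q·ΔS = 0.1594 × 1001 ≈ 159.5 kg VSS/d.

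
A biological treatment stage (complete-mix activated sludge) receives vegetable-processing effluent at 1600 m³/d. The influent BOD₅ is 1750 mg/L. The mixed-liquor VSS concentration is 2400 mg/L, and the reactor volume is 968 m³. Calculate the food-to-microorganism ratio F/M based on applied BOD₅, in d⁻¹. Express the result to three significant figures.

Food-to-microorganism ratio F/M = Q S₀ / (V X) = 1600 × 1750 / (968.0 × 2400) = 1.205 d⁻¹.

F/M ≈ 1.21 d⁻¹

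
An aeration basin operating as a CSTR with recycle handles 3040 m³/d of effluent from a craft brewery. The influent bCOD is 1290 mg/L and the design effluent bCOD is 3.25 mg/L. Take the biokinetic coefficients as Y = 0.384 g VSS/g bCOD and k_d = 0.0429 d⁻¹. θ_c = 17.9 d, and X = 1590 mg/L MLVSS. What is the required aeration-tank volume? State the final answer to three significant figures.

Steady-state biomass mass balance: V·X·(1 + k_d·θ_c) = Y·Q·(S₀ − S)·θ_c, so V = 0.384 × 3040 × (1290 − 3.25) × 17.9 / [1590 × (1 + 0.0429 × 17.9)] = 2.69×10^7 / 2811 = 9565 m³.

V ≈ 9570 m³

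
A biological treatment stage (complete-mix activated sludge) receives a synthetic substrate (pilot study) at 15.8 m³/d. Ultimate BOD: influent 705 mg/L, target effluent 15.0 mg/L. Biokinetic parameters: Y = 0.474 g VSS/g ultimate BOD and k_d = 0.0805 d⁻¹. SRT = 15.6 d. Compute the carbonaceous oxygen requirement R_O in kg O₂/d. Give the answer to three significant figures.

R_O ≈ 7.65 kg O₂/d

The observed yield is Y_obs = Y/(1 + k_d·θ_c) = 0.474 / (1 + 0.0805 × 15.6) = 0.474 / 2.256 = 0.2101 g VSS per g ultimate BOD removed.
ΔS = 705 − 15.0 = 690.0 mg/L, so the substrate removal rate is 15.8 × 690.0/1000 = 10.90 kg ultimate BOD/d.
P_X = Y_obs·Q·(S₀ − S) = 0.2101 × 10.90 = 2.291 kg VSS/d.
Carbonaceous O₂ demand = substrate oxidised − cell-mass equivalent = 10.90 − 1.42 × 2.291 = 7.649 kg O₂/d.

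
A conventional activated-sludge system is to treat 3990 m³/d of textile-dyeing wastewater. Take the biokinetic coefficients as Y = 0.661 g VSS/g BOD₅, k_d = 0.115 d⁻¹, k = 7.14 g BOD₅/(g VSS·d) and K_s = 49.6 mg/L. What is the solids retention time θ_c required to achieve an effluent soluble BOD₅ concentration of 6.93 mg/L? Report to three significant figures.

Specific growth rate at S = 6.93 mg/L: μ = YkS/(K_s+S) = 0.661·7.14·6.93/(49.6+6.93) = 0.5786 d⁻¹.
Then 1/θ_c = μ − k_d = 0.5786 − 0.115 = 0.4636 d⁻¹, giving θ_c = 2.157 d.

θ_c ≈ 2.16 d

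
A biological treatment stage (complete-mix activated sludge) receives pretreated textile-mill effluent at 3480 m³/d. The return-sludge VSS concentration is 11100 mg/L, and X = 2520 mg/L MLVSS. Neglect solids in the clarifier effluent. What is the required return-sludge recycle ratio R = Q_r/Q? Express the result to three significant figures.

Solids balance on the clarifier gives (1+R)X = R·X_r, so R = X/(X_r − X) = 2520 / (11100 − 2520) = 0.2937.

R ≈ 0.294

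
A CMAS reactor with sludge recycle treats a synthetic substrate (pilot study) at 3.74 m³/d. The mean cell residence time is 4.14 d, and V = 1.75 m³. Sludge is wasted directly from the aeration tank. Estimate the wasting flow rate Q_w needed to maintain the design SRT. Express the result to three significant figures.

Q_w ≈ 0.423 m³/d

For wasting at MLVSS concentration, Q_w = V/θ_c = 1.750/4.14 = 0.4227 m³/d.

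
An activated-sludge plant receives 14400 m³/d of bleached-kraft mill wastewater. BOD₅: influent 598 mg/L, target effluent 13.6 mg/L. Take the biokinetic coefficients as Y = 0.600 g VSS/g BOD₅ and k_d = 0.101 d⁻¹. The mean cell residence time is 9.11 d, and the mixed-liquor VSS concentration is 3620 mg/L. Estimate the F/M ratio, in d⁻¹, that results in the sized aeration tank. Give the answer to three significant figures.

F/M ≈ 0.359 d⁻¹

Steady-state biomass mass balance: V·X·(1 + k_d·θ_c) = Y·Q·(S₀ − S)·θ_c, so V = 0.600 × 14400 × (598 − 13.6) × 9.11 / [3620 × (1 + 0.101 × 9.11)] = 4.6×10^7 / 6951 = 6618 m³.
F/M = Q·S₀ / (V·X) = 14400 × 598 / (6618 × 3620) = 0.3595 g BOD₅·(g VSS·d)⁻¹.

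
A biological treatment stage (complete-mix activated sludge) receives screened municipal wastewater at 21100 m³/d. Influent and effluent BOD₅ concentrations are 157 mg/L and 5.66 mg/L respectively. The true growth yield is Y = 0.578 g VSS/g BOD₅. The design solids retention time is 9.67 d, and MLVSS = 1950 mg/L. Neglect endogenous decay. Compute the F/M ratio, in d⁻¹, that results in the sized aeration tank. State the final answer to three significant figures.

F/M ≈ 0.186 d⁻¹

Biomass mass balance (decay neglected): V·X = Y·Q·(S₀ − S)·θ_c, so V = 0.578 × 21100 × (157 − 5.66) × 9.67 / 1950 = 9153 m³.
Food-to-microorganism ratio F/M = Q S₀ / (V X) = 21100 × 157 / (9153 × 1950) = 0.1856 d⁻¹.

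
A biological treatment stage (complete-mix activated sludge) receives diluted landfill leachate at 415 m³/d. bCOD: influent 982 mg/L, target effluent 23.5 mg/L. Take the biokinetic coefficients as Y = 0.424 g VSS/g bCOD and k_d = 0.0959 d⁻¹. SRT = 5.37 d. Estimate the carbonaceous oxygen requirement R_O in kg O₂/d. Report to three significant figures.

R_O ≈ 240 kg O₂/d

Correct the yield for decay: Y_obs = Y/(1 + k_d θ_c) = 0.424 / (1 + 0.0959 × 5.37) = 0.424 / 1.515 = 0.2799.
Substrate removed = Q·(S₀ − S) = 415 m³/d × (982 − 23.5) g/m³ = 3.98×10^5 g/d = 397.8 kg/d.
Biomass synthesised: P_X = Y_obs × 397.8 = 111.3 kg VSS/d.
Carbonaceous O₂ demand = substrate oxidised − cell-mass equivalent = 397.8 − 1.42 × 111.3 = 239.7 kg O₂/d.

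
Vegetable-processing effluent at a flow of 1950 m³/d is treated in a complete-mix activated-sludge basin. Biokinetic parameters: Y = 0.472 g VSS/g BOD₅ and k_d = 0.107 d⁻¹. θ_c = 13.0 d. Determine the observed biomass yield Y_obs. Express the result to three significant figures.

Y_obs ≈ 0.197 g VSS/g BOD₅

Observed yield with endogenous decay: Y_obs = Y / (1 + k_d·θ_c) = 0.472 / (1 + 0.107 × 13.0) = 0.472 / 2.391 = 0.1974 g VSS/g BOD₅.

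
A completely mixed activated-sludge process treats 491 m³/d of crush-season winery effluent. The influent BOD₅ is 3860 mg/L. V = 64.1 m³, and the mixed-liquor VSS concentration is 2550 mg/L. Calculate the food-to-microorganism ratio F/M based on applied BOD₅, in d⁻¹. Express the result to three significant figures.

F/M = Q·S₀ / (V·X) = 491 × 3860 / (64.10 × 2550) = 11.59 g BOD₅·(g VSS·d)⁻¹.

F/M ≈ 11.6 d⁻¹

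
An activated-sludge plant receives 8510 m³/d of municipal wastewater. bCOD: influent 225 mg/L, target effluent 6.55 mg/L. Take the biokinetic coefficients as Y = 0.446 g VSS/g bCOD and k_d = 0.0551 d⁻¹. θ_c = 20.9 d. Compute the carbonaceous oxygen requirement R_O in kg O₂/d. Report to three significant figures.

Observed yield with endogenous decay: Y_obs = Y / (1 + k_d·θ_c) = 0.446 / (1 + 0.0551 × 20.9) = 0.446 / 2.152 = 0.2073 g VSS/g bCOD.
Substrate removed = Q·(S₀ − S) = 8510 m³/d × (225 − 6.55) g/m³ = 1.86×10^6 g/d = 1859 kg/d.
Biomass synthesised: P_X = Y_obs × 1859 = 385.4 kg VSS/d.
Carbonaceous O₂ demand = substrate oxidised − cell-mass equivalent = 1859 − 1.42 × 385.4 = 1312 kg O₂/d.

R_O ≈ 1310 kg O₂/d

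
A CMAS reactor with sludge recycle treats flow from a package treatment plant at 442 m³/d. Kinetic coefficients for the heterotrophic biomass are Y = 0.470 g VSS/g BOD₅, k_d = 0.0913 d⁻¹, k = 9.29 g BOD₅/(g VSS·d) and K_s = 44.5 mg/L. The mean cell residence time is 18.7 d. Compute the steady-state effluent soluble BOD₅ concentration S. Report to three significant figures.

S ≈ 1.53 mg/L

For a completely mixed reactor with recycle the Lawrence–McCarty relation gives S = K_s·(1 + k_d·θ_c) / [θ_c·(Y·k − k_d) − 1] = 44.5 × (1 + 0.0913 × 18.7) / [18.7 × (0.470 × 9.29 − 0.0913) − 1] = 120.5 / 78.94 = 1.526 mg/L.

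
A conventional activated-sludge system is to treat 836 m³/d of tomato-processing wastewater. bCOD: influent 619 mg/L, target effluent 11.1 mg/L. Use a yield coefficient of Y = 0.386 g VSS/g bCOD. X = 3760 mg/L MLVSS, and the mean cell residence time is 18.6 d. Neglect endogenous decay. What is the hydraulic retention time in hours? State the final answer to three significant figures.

τ ≈ 27.9 h

V·X = Y·Q·ΔS·θ_c gives V = 0.386 × 836 × (619 − 11.1) × 18.6 / 3760 = 970.4 m³.
Hydraulic retention time τ = V/Q = 970.4 / 836 = 1.161 d = 27.86 h.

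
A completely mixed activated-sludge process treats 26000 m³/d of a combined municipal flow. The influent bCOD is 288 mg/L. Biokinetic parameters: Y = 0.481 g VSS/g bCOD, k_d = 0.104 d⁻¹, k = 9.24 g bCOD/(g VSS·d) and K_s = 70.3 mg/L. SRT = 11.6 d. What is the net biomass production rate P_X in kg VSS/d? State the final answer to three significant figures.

P_X ≈ 1610 kg VSS/d

Effluent substrate depends only on kinetics and SRT: S = K_s(1 + k_d θ_c) / [θ_c(Yk − k_d) − 1] = 70.3 × (1 + 0.104 × 11.6) / [11.6 × (0.481 × 9.24 − 0.104) − 1] = 155.1 / 49.35 = 3.143 mg/L.
The observed yield is Y_obs = Y/(1 + k_d·θ_c) = 0.481 / (1 + 0.104 × 11.6) = 0.481 / 2.206 = 0.2180 g VSS per g bCOD removed.
Substrate removed = Q·(S₀ − S) = 26000 m³/d × (288 − 3.14) g/m³ = 7.41×10^6 g/d = 7406 kg/d.
Net biomass production P_X = Y_obs × Q·(S₀ − S) = 0.2180 × 7406 = 1615 kg VSS/d.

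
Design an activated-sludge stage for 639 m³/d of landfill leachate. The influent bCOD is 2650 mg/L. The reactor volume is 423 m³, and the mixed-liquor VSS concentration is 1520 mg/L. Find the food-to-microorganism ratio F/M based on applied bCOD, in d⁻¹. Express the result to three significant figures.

F/M = applied load / biomass = Q·S₀/(V·X) = 639 × 2650 / (423.0 × 1520) = 2.634 d⁻¹.

F/M ≈ 2.63 d⁻¹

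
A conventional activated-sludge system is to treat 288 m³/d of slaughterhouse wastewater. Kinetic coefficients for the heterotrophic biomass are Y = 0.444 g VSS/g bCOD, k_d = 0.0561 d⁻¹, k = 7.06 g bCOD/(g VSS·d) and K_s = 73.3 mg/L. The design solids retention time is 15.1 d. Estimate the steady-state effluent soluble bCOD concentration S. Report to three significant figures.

From the Monod/SRT balance for a CMAS, S = K_s·(1+k_d θ_c)/[θ_c·(Y k − k_d) − 1] = 73.3 × (1 + 0.0561 × 15.1) / [15.1 × (0.444 × 7.06 − 0.0561) − 1] = 135.4 / 45.49 = 2.977 mg/L.

S ≈ 2.98 mg/L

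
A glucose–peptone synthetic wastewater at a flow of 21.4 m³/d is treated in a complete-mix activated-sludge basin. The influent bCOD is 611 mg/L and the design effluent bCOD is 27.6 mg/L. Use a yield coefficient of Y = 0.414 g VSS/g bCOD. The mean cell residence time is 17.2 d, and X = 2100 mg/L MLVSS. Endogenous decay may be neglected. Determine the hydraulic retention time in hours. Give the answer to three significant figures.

τ ≈ 47.5 h

Biomass mass balance (decay neglected): V·X = Y·Q·(S₀ − S)·θ_c, so V = 0.414 × 21.4 × (611 − 27.6) × 17.2 / 2100 = 42.33 m³.
HRT = V/Q = 42.33 m³ / 21.4 m³·d⁻¹ = 1.978 d × 24 = 47.48 h.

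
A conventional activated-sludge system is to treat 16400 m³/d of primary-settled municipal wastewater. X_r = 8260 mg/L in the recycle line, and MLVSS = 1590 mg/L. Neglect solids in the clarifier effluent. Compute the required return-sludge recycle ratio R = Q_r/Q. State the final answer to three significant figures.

R ≈ 0.238

R = Q_r/Q = X/(X_r − X) = 1590 / (8260 − 1590) = 0.2384.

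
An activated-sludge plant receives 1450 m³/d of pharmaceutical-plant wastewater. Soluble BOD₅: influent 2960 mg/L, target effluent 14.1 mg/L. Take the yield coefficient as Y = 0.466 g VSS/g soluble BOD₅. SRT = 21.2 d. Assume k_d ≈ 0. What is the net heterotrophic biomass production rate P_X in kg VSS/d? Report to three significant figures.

No decay correction is needed, so Y_obs = Y = 0.466.
Mass of soluble BOD₅ removed per day: Q(S₀ − S) = 1450 × 2946 g/m³ = 4272 kg/d.
Biomass produced: P_X = Y_obs·Q·ΔS = 0.4660 × 4272 ≈ 1991 kg VSS/d.

P_X ≈ 1990 kg VSS/d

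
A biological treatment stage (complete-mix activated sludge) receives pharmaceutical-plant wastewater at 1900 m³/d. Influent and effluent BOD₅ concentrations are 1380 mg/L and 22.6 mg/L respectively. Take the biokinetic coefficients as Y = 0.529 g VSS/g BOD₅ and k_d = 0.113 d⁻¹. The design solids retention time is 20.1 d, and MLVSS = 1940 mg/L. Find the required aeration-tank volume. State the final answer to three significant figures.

V ≈ 4320 m³

Steady-state biomass mass balance: V·X·(1 + k_d·θ_c) = Y·Q·(S₀ − S)·θ_c, so V = 0.529 × 1900 × (1380 − 22.6) × 20.1 / [1940 × (1 + 0.113 × 20.1)] = 2.74×10^7 / 6346 = 4321 m³.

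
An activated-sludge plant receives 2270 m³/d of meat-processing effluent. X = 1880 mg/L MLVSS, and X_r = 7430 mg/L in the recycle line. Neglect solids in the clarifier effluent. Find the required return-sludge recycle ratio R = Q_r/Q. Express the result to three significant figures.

R ≈ 0.339

Solids balance on the clarifier gives (1+R)X = R·X_r, so R = X/(X_r − X) = 1880 / (7430 − 1880) = 0.3387.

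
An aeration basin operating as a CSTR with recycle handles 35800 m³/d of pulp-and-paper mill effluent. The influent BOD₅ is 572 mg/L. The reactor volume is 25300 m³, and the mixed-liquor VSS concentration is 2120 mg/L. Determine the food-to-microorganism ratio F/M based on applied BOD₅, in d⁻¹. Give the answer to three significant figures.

Food-to-microorganism ratio F/M = Q S₀ / (V X) = 35800 × 572 / (25300 × 2120) = 0.3818 d⁻¹.

F/M ≈ 0.382 d⁻¹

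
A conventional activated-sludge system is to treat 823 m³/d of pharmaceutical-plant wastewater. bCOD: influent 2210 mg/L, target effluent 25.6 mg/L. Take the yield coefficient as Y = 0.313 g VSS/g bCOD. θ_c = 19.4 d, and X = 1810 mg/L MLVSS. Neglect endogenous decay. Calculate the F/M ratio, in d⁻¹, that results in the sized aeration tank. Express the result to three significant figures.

V·X = Y·Q·ΔS·θ_c gives V = 0.313 × 823 × (2210 − 25.6) × 19.4 / 1810 = 6031 m³.
Food-to-microorganism ratio F/M = Q S₀ / (V X) = 823 × 2210 / (6031 × 1810) = 0.1666 d⁻¹.

F/M ≈ 0.167 d⁻¹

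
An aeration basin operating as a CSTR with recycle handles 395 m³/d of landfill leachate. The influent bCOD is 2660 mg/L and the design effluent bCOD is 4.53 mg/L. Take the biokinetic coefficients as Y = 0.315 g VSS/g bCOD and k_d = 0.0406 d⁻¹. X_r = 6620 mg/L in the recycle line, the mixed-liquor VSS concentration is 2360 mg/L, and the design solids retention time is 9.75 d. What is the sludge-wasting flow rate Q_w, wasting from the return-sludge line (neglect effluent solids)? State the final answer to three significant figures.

Q_w ≈ 35.8 m³/d

From the SRT design equation V = Y Q (S₀−S) θ_c / [X (1 + k_d θ_c)] = 0.315 × 395 × (2660 − 4.53) × 9.75 / [2360 × (1 + 0.0406 × 9.75)] = 3.22×10^6 / 3294 = 977.9 m³.
θ_c = V·X/(Q_w·X_r) when wasting from the recycle, so Q_w = V·X/(θ_c·X_r) = 977.9 × 2360 / (9.75 × 6620) = 35.76 m³/d.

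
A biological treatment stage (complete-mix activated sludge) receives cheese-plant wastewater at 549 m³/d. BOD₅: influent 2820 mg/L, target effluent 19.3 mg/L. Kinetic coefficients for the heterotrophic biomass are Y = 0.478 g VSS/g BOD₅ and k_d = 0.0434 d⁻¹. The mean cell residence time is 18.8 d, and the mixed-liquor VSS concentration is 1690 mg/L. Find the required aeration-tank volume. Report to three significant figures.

From the SRT design equation V = Y Q (S₀−S) θ_c / [X (1 + k_d θ_c)] = 0.478 × 549 × (2820 − 19.3) × 18.8 / [1690 × (1 + 0.0434 × 18.8)] = 1.38×10^7 / 3069 = 4502 m³.

V ≈ 4500 m³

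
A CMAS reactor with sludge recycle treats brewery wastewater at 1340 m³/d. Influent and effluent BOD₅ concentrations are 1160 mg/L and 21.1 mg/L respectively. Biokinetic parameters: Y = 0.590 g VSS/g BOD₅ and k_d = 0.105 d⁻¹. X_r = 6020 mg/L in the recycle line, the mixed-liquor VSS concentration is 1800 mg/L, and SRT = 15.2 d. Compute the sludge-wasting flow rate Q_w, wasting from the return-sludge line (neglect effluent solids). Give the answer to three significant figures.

Steady-state biomass mass balance: V·X·(1 + k_d·θ_c) = Y·Q·(S₀ − S)·θ_c, so V = 0.590 × 1340 × (1160 − 21.1) × 15.2 / [1800 × (1 + 0.105 × 15.2)] = 1.37×10^7 / 4673 = 2929 m³.
θ_c = V·X/(Q_w·X_r) when wasting from the recycle, so Q_w = V·X/(θ_c·X_r) = 2929 × 1800 / (15.2 × 6020) = 57.62 m³/d.

Q_w ≈ 57.6 m³/d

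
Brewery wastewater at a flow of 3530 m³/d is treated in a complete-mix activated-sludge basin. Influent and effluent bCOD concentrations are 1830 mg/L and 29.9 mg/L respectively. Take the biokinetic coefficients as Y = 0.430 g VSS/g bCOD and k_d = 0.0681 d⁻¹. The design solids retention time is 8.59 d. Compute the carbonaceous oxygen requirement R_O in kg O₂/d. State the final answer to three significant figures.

R_O ≈ 3910 kg O₂/d

Y_obs = Y / (1 + k_d θ_c) = 0.430 / (1 + 0.0681 × 8.59) = 0.430 / 1.585 = 0.2713.
Q·(S₀ − S) = 3530 × (1830 − 29.9) × 10⁻³ = 6354 kg/d removed.
Net sludge production P_X = 0.2713 × 6354 = 1724 kg VSS/d.
Carbonaceous O₂ demand = substrate oxidised − cell-mass equivalent = 6354 − 1.42 × 1724 = 3906 kg O₂/d.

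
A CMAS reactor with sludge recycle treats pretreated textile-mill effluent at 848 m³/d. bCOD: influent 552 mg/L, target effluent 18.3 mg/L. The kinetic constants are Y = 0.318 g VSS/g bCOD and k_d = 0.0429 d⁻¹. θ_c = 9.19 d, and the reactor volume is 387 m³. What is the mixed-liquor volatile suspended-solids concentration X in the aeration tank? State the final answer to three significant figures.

Solving the biomass balance for X: X = Y Q (S₀−S) θ_c / [V (1+k_d θ_c)] = 0.318 × 848 × (552 − 18.3) × 9.19 / [387 × (1 + 0.0429 × 9.19)] = 2451 mg/L.

X ≈ 2450 mg/L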